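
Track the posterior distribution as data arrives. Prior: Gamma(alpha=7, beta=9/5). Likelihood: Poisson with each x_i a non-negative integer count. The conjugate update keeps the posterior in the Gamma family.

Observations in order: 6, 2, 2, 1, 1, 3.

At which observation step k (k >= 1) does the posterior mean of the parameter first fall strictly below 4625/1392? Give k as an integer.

obs 1: x=6 → posterior Gamma(13, 14/5)
obs 2: x=2 → posterior Gamma(15, 19/5)
obs 3: x=2 → posterior Gamma(17, 24/5)
obs 4: x=1 → posterior Gamma(18, 29/5)
obs 5: x=1 → posterior Gamma(19, 34/5)
obs 6: x=3 → posterior Gamma(22, 39/5)

k = 4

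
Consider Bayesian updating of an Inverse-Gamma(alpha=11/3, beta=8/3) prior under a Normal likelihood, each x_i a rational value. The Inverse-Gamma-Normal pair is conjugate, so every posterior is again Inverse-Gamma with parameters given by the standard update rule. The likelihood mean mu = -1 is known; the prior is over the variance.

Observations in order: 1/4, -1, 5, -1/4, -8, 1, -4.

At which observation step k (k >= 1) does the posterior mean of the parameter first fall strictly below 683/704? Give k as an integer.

obs 1: x=1/4 → posterior Inverse-Gamma(25/6, 331/96)
obs 2: x=-1 → posterior Inverse-Gamma(14/3, 331/96)
obs 3: x=5 → posterior Inverse-Gamma(31/6, 2059/96)
obs 4: x=-1/4 → posterior Inverse-Gamma(17/3, 1043/48)
obs 5: x=-8 → posterior Inverse-Gamma(37/6, 2219/48)
obs 6: x=1 → posterior Inverse-Gamma(20/3, 2315/48)
obs 7: x=-4 → posterior Inverse-Gamma(43/6, 2531/48)

k = 2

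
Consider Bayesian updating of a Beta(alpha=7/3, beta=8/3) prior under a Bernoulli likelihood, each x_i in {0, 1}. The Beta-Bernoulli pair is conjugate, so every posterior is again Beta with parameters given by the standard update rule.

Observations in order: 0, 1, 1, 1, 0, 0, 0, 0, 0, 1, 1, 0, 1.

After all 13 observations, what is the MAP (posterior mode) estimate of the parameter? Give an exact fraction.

obs 1: x=0 → posterior Beta(7/3, 11/3)
obs 2: x=1 → posterior Beta(10/3, 11/3)
obs 3: x=1 → posterior Beta(13/3, 11/3)
obs 4: x=1 → posterior Beta(16/3, 11/3)
obs 5: x=0 → posterior Beta(16/3, 14/3)
obs 6: x=0 → posterior Beta(16/3, 17/3)
obs 7: x=0 → posterior Beta(16/3, 20/3)
obs 8: x=0 → posterior Beta(16/3, 23/3)
obs 9: x=0 → posterior Beta(16/3, 26/3)
obs 10: x=1 → posterior Beta(19/3, 26/3)
obs 11: x=1 → posterior Beta(22/3, 26/3)
obs 12: x=0 → posterior Beta(22/3, 29/3)
obs 13: x=1 → posterior Beta(25/3, 29/3)

11/24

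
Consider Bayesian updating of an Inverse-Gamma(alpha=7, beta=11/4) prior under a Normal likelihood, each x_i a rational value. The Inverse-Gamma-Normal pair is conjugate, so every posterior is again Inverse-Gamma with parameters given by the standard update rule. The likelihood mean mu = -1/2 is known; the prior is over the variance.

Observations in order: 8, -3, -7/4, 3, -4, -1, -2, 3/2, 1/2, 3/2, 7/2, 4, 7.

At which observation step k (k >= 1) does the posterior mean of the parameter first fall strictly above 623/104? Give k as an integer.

obs 1: x=8 → posterior Inverse-Gamma(15/2, 311/8)
obs 2: x=-3 → posterior Inverse-Gamma(8, 42)
obs 3: x=-7/4 → posterior Inverse-Gamma(17/2, 1369/32)
obs 4: x=3 → posterior Inverse-Gamma(9, 1565/32)
obs 5: x=-4 → posterior Inverse-Gamma(19/2, 1761/32)
obs 6: x=-1 → posterior Inverse-Gamma(10, 1765/32)
obs 7: x=-2 → posterior Inverse-Gamma(21/2, 1801/32)
obs 8: x=3/2 → posterior Inverse-Gamma(11, 1865/32)
obs 9: x=1/2 → posterior Inverse-Gamma(23/2, 1881/32)
obs 10: x=3/2 → posterior Inverse-Gamma(12, 1945/32)
obs 11: x=7/2 → posterior Inverse-Gamma(25/2, 2201/32)
obs 12: x=4 → posterior Inverse-Gamma(13, 2525/32)
obs 13: x=7 → posterior Inverse-Gamma(27/2, 3425/32)

k = 2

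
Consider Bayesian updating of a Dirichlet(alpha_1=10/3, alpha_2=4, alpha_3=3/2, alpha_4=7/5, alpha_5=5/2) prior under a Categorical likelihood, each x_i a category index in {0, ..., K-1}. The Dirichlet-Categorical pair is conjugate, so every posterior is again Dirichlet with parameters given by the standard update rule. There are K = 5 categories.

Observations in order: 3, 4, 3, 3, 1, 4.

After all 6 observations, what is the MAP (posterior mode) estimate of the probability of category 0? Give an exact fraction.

35/206

obs 1: x=3 → posterior Dirichlet(10/3, 4, 3/2, 12/5, 5/2)
obs 2: x=4 → posterior Dirichlet(10/3, 4, 3/2, 12/5, 7/2)
obs 3: x=3 → posterior Dirichlet(10/3, 4, 3/2, 17/5, 7/2)
obs 4: x=3 → posterior Dirichlet(10/3, 4, 3/2, 22/5, 7/2)
obs 5: x=1 → posterior Dirichlet(10/3, 5, 3/2, 22/5, 7/2)
obs 6: x=4 → posterior Dirichlet(10/3, 5, 3/2, 22/5, 9/2)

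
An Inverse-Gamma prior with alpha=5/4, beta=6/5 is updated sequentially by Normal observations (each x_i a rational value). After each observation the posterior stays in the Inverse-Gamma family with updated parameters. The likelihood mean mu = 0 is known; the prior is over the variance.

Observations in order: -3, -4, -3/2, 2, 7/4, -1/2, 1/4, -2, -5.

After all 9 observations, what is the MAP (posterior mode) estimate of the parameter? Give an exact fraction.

obs 1: x=-3 → posterior Inverse-Gamma(7/4, 57/10)
obs 2: x=-4 → posterior Inverse-Gamma(9/4, 137/10)
obs 3: x=-3/2 → posterior Inverse-Gamma(11/4, 593/40)
obs 4: x=2 → posterior Inverse-Gamma(13/4, 673/40)
obs 5: x=7/4 → posterior Inverse-Gamma(15/4, 2937/160)
obs 6: x=-1/2 → posterior Inverse-Gamma(17/4, 2957/160)
obs 7: x=1/4 → posterior Inverse-Gamma(19/4, 1481/80)
obs 8: x=-2 → posterior Inverse-Gamma(21/4, 1641/80)
obs 9: x=-5 → posterior Inverse-Gamma(23/4, 2641/80)

2641/540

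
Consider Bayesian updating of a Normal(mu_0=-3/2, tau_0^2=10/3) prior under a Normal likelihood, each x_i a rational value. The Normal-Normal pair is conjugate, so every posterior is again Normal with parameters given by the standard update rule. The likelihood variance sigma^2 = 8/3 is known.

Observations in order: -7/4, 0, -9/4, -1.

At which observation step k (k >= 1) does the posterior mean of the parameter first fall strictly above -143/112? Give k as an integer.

obs 1: x=-7/4 → posterior Normal(-59/36, 40/27)
obs 2: x=0 → posterior Normal(-59/56, 20/21)
obs 3: x=-9/4 → posterior Normal(-26/19, 40/57)
obs 4: x=-1 → posterior Normal(-31/24, 5/9)

k = 2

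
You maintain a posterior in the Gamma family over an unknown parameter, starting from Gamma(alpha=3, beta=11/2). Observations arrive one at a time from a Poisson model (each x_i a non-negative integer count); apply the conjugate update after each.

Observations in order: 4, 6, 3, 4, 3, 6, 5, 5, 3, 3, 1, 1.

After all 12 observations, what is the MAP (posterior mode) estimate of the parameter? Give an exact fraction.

92/35

obs 1: x=4 → posterior Gamma(7, 13/2)
obs 2: x=6 → posterior Gamma(13, 15/2)
obs 3: x=3 → posterior Gamma(16, 17/2)
obs 4: x=4 → posterior Gamma(20, 19/2)
obs 5: x=3 → posterior Gamma(23, 21/2)
obs 6: x=6 → posterior Gamma(29, 23/2)
obs 7: x=5 → posterior Gamma(34, 25/2)
obs 8: x=5 → posterior Gamma(39, 27/2)
obs 9: x=3 → posterior Gamma(42, 29/2)
obs 10: x=3 → posterior Gamma(45, 31/2)
obs 11: x=1 → posterior Gamma(46, 33/2)
obs 12: x=1 → posterior Gamma(47, 35/2)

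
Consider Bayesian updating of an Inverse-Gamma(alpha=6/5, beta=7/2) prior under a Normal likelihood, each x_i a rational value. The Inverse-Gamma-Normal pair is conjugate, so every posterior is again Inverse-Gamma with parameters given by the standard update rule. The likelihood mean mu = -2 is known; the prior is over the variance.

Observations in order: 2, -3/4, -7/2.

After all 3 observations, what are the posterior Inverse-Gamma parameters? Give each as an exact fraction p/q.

alpha=27/10, beta=429/32

obs 1: x=2 → posterior Inverse-Gamma(17/10, 23/2)
obs 2: x=-3/4 → posterior Inverse-Gamma(11/5, 393/32)
obs 3: x=-7/2 → posterior Inverse-Gamma(27/10, 429/32)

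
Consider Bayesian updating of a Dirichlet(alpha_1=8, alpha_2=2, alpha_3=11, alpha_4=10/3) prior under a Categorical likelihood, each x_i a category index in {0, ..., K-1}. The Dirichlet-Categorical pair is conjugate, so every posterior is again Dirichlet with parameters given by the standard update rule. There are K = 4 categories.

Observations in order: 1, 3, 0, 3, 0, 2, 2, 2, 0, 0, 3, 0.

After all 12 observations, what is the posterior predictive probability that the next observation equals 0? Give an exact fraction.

obs 1: x=1 → posterior Dirichlet(8, 3, 11, 10/3)
obs 2: x=3 → posterior Dirichlet(8, 3, 11, 13/3)
obs 3: x=0 → posterior Dirichlet(9, 3, 11, 13/3)
obs 4: x=3 → posterior Dirichlet(9, 3, 11, 16/3)
obs 5: x=0 → posterior Dirichlet(10, 3, 11, 16/3)
obs 6: x=2 → posterior Dirichlet(10, 3, 12, 16/3)
obs 7: x=2 → posterior Dirichlet(10, 3, 13, 16/3)
obs 8: x=2 → posterior Dirichlet(10, 3, 14, 16/3)
obs 9: x=0 → posterior Dirichlet(11, 3, 14, 16/3)
obs 10: x=0 → posterior Dirichlet(12, 3, 14, 16/3)
obs 11: x=3 → posterior Dirichlet(12, 3, 14, 19/3)
obs 12: x=0 → posterior Dirichlet(13, 3, 14, 19/3)

39/109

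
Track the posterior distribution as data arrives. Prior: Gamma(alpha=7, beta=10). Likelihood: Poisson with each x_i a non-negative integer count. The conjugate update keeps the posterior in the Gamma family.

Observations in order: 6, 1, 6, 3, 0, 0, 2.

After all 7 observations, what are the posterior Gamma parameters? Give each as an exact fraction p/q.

alpha=25, beta=17

obs 1: x=6 → posterior Gamma(13, 11)
obs 2: x=1 → posterior Gamma(14, 12)
obs 3: x=6 → posterior Gamma(20, 13)
obs 4: x=3 → posterior Gamma(23, 14)
obs 5: x=0 → posterior Gamma(23, 15)
obs 6: x=0 → posterior Gamma(23, 16)
obs 7: x=2 → posterior Gamma(25, 17)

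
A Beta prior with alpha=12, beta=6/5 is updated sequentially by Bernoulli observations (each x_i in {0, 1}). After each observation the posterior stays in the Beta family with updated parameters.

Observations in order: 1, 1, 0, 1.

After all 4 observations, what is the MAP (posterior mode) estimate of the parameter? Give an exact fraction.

35/38

obs 1: x=1 → posterior Beta(13, 6/5)
obs 2: x=1 → posterior Beta(14, 6/5)
obs 3: x=0 → posterior Beta(14, 11/5)
obs 4: x=1 → posterior Beta(15, 11/5)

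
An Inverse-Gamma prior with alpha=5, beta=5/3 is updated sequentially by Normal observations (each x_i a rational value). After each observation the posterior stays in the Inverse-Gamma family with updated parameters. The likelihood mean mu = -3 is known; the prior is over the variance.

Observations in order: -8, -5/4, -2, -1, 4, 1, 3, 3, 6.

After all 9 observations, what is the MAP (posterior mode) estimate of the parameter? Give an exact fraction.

obs 1: x=-8 → posterior Inverse-Gamma(11/2, 85/6)
obs 2: x=-5/4 → posterior Inverse-Gamma(6, 1507/96)
obs 3: x=-2 → posterior Inverse-Gamma(13/2, 1555/96)
obs 4: x=-1 → posterior Inverse-Gamma(7, 1747/96)
obs 5: x=4 → posterior Inverse-Gamma(15/2, 4099/96)
obs 6: x=1 → posterior Inverse-Gamma(8, 4867/96)
obs 7: x=3 → posterior Inverse-Gamma(17/2, 6595/96)
obs 8: x=3 → posterior Inverse-Gamma(9, 8323/96)
obs 9: x=6 → posterior Inverse-Gamma(19/2, 12211/96)

12211/1008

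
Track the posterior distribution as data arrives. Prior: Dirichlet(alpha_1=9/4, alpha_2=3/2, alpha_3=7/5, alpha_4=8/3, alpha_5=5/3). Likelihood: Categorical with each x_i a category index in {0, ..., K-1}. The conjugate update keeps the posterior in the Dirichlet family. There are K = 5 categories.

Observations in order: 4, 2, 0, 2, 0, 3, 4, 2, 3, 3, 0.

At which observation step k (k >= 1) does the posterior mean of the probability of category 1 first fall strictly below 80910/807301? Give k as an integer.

k = 6

obs 1: x=4 → posterior Dirichlet(9/4, 3/2, 7/5, 8/3, 8/3)
obs 2: x=2 → posterior Dirichlet(9/4, 3/2, 12/5, 8/3, 8/3)
obs 3: x=0 → posterior Dirichlet(13/4, 3/2, 12/5, 8/3, 8/3)
obs 4: x=2 → posterior Dirichlet(13/4, 3/2, 17/5, 8/3, 8/3)
obs 5: x=0 → posterior Dirichlet(17/4, 3/2, 17/5, 8/3, 8/3)
obs 6: x=3 → posterior Dirichlet(17/4, 3/2, 17/5, 11/3, 8/3)
obs 7: x=4 → posterior Dirichlet(17/4, 3/2, 17/5, 11/3, 11/3)
obs 8: x=2 → posterior Dirichlet(17/4, 3/2, 22/5, 11/3, 11/3)
obs 9: x=3 → posterior Dirichlet(17/4, 3/2, 22/5, 14/3, 11/3)
obs 10: x=3 → posterior Dirichlet(17/4, 3/2, 22/5, 17/3, 11/3)
obs 11: x=0 → posterior Dirichlet(21/4, 3/2, 22/5, 17/3, 11/3)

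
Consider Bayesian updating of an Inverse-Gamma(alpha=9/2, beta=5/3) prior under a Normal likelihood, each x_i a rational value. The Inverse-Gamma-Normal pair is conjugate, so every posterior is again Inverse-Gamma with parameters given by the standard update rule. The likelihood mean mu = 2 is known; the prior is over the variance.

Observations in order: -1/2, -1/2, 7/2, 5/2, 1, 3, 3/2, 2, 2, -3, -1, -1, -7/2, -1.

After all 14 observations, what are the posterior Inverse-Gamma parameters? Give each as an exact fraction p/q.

alpha=23/2, beta=617/12

obs 1: x=-1/2 → posterior Inverse-Gamma(5, 115/24)
obs 2: x=-1/2 → posterior Inverse-Gamma(11/2, 95/12)
obs 3: x=7/2 → posterior Inverse-Gamma(6, 217/24)
obs 4: x=5/2 → posterior Inverse-Gamma(13/2, 55/6)
obs 5: x=1 → posterior Inverse-Gamma(7, 29/3)
obs 6: x=3 → posterior Inverse-Gamma(15/2, 61/6)
obs 7: x=3/2 → posterior Inverse-Gamma(8, 247/24)
obs 8: x=2 → posterior Inverse-Gamma(17/2, 247/24)
obs 9: x=2 → posterior Inverse-Gamma(9, 247/24)
obs 10: x=-3 → posterior Inverse-Gamma(19/2, 547/24)
obs 11: x=-1 → posterior Inverse-Gamma(10, 655/24)
obs 12: x=-1 → posterior Inverse-Gamma(21/2, 763/24)
obs 13: x=-7/2 → posterior Inverse-Gamma(11, 563/12)
obs 14: x=-1 → posterior Inverse-Gamma(23/2, 617/12)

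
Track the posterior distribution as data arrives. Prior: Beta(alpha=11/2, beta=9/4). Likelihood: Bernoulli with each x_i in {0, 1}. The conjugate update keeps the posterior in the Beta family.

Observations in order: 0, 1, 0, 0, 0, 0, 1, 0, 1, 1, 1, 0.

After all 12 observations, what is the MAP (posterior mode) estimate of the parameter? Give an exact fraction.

obs 1: x=0 → posterior Beta(11/2, 13/4)
obs 2: x=1 → posterior Beta(13/2, 13/4)
obs 3: x=0 → posterior Beta(13/2, 17/4)
obs 4: x=0 → posterior Beta(13/2, 21/4)
obs 5: x=0 → posterior Beta(13/2, 25/4)
obs 6: x=0 → posterior Beta(13/2, 29/4)
obs 7: x=1 → posterior Beta(15/2, 29/4)
obs 8: x=0 → posterior Beta(15/2, 33/4)
obs 9: x=1 → posterior Beta(17/2, 33/4)
obs 10: x=1 → posterior Beta(19/2, 33/4)
obs 11: x=1 → posterior Beta(21/2, 33/4)
obs 12: x=0 → posterior Beta(21/2, 37/4)

38/71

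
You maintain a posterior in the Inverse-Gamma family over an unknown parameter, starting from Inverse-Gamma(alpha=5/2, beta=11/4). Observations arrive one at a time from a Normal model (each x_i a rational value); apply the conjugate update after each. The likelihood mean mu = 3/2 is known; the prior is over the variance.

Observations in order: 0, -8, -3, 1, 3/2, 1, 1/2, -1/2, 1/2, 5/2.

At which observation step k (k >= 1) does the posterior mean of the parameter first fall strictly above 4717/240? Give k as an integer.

obs 1: x=0 → posterior Inverse-Gamma(3, 31/8)
obs 2: x=-8 → posterior Inverse-Gamma(7/2, 49)
obs 3: x=-3 → posterior Inverse-Gamma(4, 473/8)
obs 4: x=1 → posterior Inverse-Gamma(9/2, 237/4)
obs 5: x=3/2 → posterior Inverse-Gamma(5, 237/4)
obs 6: x=1 → posterior Inverse-Gamma(11/2, 475/8)
obs 7: x=1/2 → posterior Inverse-Gamma(6, 479/8)
obs 8: x=-1/2 → posterior Inverse-Gamma(13/2, 495/8)
obs 9: x=1/2 → posterior Inverse-Gamma(7, 499/8)
obs 10: x=5/2 → posterior Inverse-Gamma(15/2, 503/8)

k = 3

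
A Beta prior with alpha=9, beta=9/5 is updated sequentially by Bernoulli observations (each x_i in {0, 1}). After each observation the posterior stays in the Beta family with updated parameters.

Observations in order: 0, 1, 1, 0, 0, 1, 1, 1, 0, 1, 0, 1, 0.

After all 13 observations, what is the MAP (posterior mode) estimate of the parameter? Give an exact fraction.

75/109

obs 1: x=0 → posterior Beta(9, 14/5)
obs 2: x=1 → posterior Beta(10, 14/5)
obs 3: x=1 → posterior Beta(11, 14/5)
obs 4: x=0 → posterior Beta(11, 19/5)
obs 5: x=0 → posterior Beta(11, 24/5)
obs 6: x=1 → posterior Beta(12, 24/5)
obs 7: x=1 → posterior Beta(13, 24/5)
obs 8: x=1 → posterior Beta(14, 24/5)
obs 9: x=0 → posterior Beta(14, 29/5)
obs 10: x=1 → posterior Beta(15, 29/5)
obs 11: x=0 → posterior Beta(15, 34/5)
obs 12: x=1 → posterior Beta(16, 34/5)
obs 13: x=0 → posterior Beta(16, 39/5)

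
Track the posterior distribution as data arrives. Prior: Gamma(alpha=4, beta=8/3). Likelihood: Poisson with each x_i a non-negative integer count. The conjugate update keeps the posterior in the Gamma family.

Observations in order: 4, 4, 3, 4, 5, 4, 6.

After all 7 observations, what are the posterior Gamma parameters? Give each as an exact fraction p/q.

alpha=34, beta=29/3

obs 1: x=4 → posterior Gamma(8, 11/3)
obs 2: x=4 → posterior Gamma(12, 14/3)
obs 3: x=3 → posterior Gamma(15, 17/3)
obs 4: x=4 → posterior Gamma(19, 20/3)
obs 5: x=5 → posterior Gamma(24, 23/3)
obs 6: x=4 → posterior Gamma(28, 26/3)
obs 7: x=6 → posterior Gamma(34, 29/3)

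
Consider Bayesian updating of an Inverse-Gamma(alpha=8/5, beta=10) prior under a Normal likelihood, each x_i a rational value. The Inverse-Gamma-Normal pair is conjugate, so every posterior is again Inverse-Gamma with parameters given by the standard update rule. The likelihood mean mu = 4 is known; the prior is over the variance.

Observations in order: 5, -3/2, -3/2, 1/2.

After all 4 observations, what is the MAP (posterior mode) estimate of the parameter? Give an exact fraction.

1875/184

obs 1: x=5 → posterior Inverse-Gamma(21/10, 21/2)
obs 2: x=-3/2 → posterior Inverse-Gamma(13/5, 205/8)
obs 3: x=-3/2 → posterior Inverse-Gamma(31/10, 163/4)
obs 4: x=1/2 → posterior Inverse-Gamma(18/5, 375/8)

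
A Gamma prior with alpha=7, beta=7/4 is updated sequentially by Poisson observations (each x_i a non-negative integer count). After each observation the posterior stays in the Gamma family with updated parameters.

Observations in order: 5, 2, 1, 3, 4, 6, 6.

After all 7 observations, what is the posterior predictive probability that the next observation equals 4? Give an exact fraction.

177530167576002439616940458653976768255233764648437500000000/962351687710010192647773068281103076326428249736722367606427

obs 1: x=5 → posterior Gamma(12, 11/4)
obs 2: x=2 → posterior Gamma(14, 15/4)
obs 3: x=1 → posterior Gamma(15, 19/4)
obs 4: x=3 → posterior Gamma(18, 23/4)
obs 5: x=4 → posterior Gamma(22, 27/4)
obs 6: x=6 → posterior Gamma(28, 31/4)
obs 7: x=6 → posterior Gamma(34, 35/4)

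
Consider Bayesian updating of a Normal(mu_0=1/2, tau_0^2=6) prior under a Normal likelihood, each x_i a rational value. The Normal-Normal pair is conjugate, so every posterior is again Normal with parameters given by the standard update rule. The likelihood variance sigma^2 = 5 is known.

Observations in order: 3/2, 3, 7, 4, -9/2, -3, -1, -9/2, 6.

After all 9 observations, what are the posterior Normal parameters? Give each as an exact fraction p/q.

obs 1: x=3/2 → posterior Normal(23/22, 30/11)
obs 2: x=3 → posterior Normal(59/34, 30/17)
obs 3: x=7 → posterior Normal(143/46, 30/23)
obs 4: x=4 → posterior Normal(191/58, 30/29)
obs 5: x=-9/2 → posterior Normal(137/70, 6/7)
obs 6: x=-3 → posterior Normal(101/82, 30/41)
obs 7: x=-1 → posterior Normal(89/94, 30/47)
obs 8: x=-9/2 → posterior Normal(35/106, 30/53)
obs 9: x=6 → posterior Normal(107/118, 30/59)

mu_0=107/118, tau_0^2=30/59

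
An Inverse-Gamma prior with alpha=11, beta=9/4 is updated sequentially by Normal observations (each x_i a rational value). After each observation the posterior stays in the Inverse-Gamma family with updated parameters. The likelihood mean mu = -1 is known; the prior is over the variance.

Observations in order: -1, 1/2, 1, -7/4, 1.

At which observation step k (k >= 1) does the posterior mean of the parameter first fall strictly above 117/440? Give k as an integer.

obs 1: x=-1 → posterior Inverse-Gamma(23/2, 9/4)
obs 2: x=1/2 → posterior Inverse-Gamma(12, 27/8)
obs 3: x=1 → posterior Inverse-Gamma(25/2, 43/8)
obs 4: x=-7/4 → posterior Inverse-Gamma(13, 181/32)
obs 5: x=1 → posterior Inverse-Gamma(27/2, 245/32)

k = 2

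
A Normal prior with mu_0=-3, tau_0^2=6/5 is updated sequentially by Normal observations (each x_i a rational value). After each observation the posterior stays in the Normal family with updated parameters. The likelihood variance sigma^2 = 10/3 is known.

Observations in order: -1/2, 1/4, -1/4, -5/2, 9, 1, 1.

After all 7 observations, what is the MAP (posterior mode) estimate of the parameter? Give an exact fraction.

obs 1: x=-1/2 → posterior Normal(-159/68, 15/17)
obs 2: x=1/4 → posterior Normal(-309/172, 30/43)
obs 3: x=-1/4 → posterior Normal(-159/104, 15/26)
obs 4: x=-5/2 → posterior Normal(-102/61, 30/61)
obs 5: x=9 → posterior Normal(-3/10, 3/7)
obs 6: x=1 → posterior Normal(-12/79, 30/79)
obs 7: x=1 → posterior Normal(-3/88, 15/44)

-3/88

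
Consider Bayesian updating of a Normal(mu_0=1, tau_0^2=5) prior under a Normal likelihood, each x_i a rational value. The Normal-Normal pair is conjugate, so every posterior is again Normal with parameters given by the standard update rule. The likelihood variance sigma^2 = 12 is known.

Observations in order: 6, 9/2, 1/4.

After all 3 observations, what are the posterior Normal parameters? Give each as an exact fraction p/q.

obs 1: x=6 → posterior Normal(42/17, 60/17)
obs 2: x=9/2 → posterior Normal(129/44, 30/11)
obs 3: x=1/4 → posterior Normal(263/108, 20/9)

mu_0=263/108, tau_0^2=20/9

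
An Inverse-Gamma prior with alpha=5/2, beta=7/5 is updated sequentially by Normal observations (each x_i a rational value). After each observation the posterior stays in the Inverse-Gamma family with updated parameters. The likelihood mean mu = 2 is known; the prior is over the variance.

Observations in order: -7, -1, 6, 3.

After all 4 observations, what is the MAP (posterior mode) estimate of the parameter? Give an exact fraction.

obs 1: x=-7 → posterior Inverse-Gamma(3, 419/10)
obs 2: x=-1 → posterior Inverse-Gamma(7/2, 232/5)
obs 3: x=6 → posterior Inverse-Gamma(4, 272/5)
obs 4: x=3 → posterior Inverse-Gamma(9/2, 549/10)

549/55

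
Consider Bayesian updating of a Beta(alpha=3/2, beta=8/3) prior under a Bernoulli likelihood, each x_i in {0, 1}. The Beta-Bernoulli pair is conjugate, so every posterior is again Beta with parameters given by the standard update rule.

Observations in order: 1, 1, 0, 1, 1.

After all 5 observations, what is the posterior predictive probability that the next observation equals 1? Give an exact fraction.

3/5

obs 1: x=1 → posterior Beta(5/2, 8/3)
obs 2: x=1 → posterior Beta(7/2, 8/3)
obs 3: x=0 → posterior Beta(7/2, 11/3)
obs 4: x=1 → posterior Beta(9/2, 11/3)
obs 5: x=1 → posterior Beta(11/2, 11/3)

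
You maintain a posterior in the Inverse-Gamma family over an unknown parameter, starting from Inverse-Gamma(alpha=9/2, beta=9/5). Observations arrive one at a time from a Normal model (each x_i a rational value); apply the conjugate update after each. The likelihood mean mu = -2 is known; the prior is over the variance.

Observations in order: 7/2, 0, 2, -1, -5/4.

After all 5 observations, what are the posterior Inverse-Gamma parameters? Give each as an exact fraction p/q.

obs 1: x=7/2 → posterior Inverse-Gamma(5, 677/40)
obs 2: x=0 → posterior Inverse-Gamma(11/2, 757/40)
obs 3: x=2 → posterior Inverse-Gamma(6, 1077/40)
obs 4: x=-1 → posterior Inverse-Gamma(13/2, 1097/40)
obs 5: x=-5/4 → posterior Inverse-Gamma(7, 4433/160)

alpha=7, beta=4433/160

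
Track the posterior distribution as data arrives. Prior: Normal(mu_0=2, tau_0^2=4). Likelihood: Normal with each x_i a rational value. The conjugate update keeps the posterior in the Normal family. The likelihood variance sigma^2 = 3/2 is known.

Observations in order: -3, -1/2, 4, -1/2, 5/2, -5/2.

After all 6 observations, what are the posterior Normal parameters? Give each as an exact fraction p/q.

mu_0=2/17, tau_0^2=4/17

obs 1: x=-3 → posterior Normal(-18/11, 12/11)
obs 2: x=-1/2 → posterior Normal(-22/19, 12/19)
obs 3: x=4 → posterior Normal(10/27, 4/9)
obs 4: x=-1/2 → posterior Normal(6/35, 12/35)
obs 5: x=5/2 → posterior Normal(26/43, 12/43)
obs 6: x=-5/2 → posterior Normal(2/17, 4/17)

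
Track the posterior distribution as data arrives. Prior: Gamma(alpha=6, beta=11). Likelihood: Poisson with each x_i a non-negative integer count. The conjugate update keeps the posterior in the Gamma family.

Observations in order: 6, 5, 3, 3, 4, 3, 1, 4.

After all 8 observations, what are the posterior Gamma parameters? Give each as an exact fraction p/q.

alpha=35, beta=19

obs 1: x=6 → posterior Gamma(12, 12)
obs 2: x=5 → posterior Gamma(17, 13)
obs 3: x=3 → posterior Gamma(20, 14)
obs 4: x=3 → posterior Gamma(23, 15)
obs 5: x=4 → posterior Gamma(27, 16)
obs 6: x=3 → posterior Gamma(30, 17)
obs 7: x=1 → posterior Gamma(31, 18)
obs 8: x=4 → posterior Gamma(35, 19)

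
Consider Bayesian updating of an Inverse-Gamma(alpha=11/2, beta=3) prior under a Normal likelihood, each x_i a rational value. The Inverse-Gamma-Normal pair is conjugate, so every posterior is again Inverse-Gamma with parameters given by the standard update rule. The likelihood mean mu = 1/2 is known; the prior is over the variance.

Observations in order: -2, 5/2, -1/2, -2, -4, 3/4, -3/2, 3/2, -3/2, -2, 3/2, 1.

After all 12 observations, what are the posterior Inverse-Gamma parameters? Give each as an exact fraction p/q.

obs 1: x=-2 → posterior Inverse-Gamma(6, 49/8)
obs 2: x=5/2 → posterior Inverse-Gamma(13/2, 65/8)
obs 3: x=-1/2 → posterior Inverse-Gamma(7, 69/8)
obs 4: x=-2 → posterior Inverse-Gamma(15/2, 47/4)
obs 5: x=-4 → posterior Inverse-Gamma(8, 175/8)
obs 6: x=3/4 → posterior Inverse-Gamma(17/2, 701/32)
obs 7: x=-3/2 → posterior Inverse-Gamma(9, 765/32)
obs 8: x=3/2 → posterior Inverse-Gamma(19/2, 781/32)
obs 9: x=-3/2 → posterior Inverse-Gamma(10, 845/32)
obs 10: x=-2 → posterior Inverse-Gamma(21/2, 945/32)
obs 11: x=3/2 → posterior Inverse-Gamma(11, 961/32)
obs 12: x=1 → posterior Inverse-Gamma(23/2, 965/32)

alpha=23/2, beta=965/32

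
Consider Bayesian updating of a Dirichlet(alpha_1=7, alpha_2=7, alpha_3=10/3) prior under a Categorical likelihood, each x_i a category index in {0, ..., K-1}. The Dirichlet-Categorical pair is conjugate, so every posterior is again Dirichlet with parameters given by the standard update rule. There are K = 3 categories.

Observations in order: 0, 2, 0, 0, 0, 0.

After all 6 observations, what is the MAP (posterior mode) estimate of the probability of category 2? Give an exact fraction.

obs 1: x=0 → posterior Dirichlet(8, 7, 10/3)
obs 2: x=2 → posterior Dirichlet(8, 7, 13/3)
obs 3: x=0 → posterior Dirichlet(9, 7, 13/3)
obs 4: x=0 → posterior Dirichlet(10, 7, 13/3)
obs 5: x=0 → posterior Dirichlet(11, 7, 13/3)
obs 6: x=0 → posterior Dirichlet(12, 7, 13/3)

10/61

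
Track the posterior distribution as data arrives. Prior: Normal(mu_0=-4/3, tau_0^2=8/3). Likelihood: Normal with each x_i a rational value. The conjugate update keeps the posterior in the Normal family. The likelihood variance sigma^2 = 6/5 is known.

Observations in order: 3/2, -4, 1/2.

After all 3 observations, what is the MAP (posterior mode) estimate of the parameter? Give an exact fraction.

obs 1: x=3/2 → posterior Normal(18/29, 24/29)
obs 2: x=-4 → posterior Normal(-62/49, 24/49)
obs 3: x=1/2 → posterior Normal(-52/69, 8/23)

-52/69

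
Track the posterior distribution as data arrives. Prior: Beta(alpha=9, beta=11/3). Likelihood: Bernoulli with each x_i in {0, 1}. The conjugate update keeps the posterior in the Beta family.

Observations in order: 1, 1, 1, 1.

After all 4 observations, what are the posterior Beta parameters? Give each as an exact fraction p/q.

obs 1: x=1 → posterior Beta(10, 11/3)
obs 2: x=1 → posterior Beta(11, 11/3)
obs 3: x=1 → posterior Beta(12, 11/3)
obs 4: x=1 → posterior Beta(13, 11/3)

alpha=13, beta=11/3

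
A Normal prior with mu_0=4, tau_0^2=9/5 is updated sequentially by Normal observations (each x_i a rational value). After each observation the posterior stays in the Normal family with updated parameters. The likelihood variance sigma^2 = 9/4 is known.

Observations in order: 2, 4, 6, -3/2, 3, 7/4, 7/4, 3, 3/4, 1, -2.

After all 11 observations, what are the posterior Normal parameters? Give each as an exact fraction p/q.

mu_0=99/49, tau_0^2=9/49

obs 1: x=2 → posterior Normal(28/9, 1)
obs 2: x=4 → posterior Normal(44/13, 9/13)
obs 3: x=6 → posterior Normal(4, 9/17)
obs 4: x=-3/2 → posterior Normal(62/21, 3/7)
obs 5: x=3 → posterior Normal(74/25, 9/25)
obs 6: x=7/4 → posterior Normal(81/29, 9/29)
obs 7: x=7/4 → posterior Normal(8/3, 3/11)
obs 8: x=3 → posterior Normal(100/37, 9/37)
obs 9: x=3/4 → posterior Normal(103/41, 9/41)
obs 10: x=1 → posterior Normal(107/45, 1/5)
obs 11: x=-2 → posterior Normal(99/49, 9/49)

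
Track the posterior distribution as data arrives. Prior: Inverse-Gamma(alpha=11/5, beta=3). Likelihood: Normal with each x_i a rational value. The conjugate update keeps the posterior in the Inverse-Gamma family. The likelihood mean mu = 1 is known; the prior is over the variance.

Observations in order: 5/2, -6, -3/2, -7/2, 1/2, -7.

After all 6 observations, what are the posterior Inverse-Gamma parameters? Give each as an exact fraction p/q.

obs 1: x=5/2 → posterior Inverse-Gamma(27/10, 33/8)
obs 2: x=-6 → posterior Inverse-Gamma(16/5, 229/8)
obs 3: x=-3/2 → posterior Inverse-Gamma(37/10, 127/4)
obs 4: x=-7/2 → posterior Inverse-Gamma(21/5, 335/8)
obs 5: x=1/2 → posterior Inverse-Gamma(47/10, 42)
obs 6: x=-7 → posterior Inverse-Gamma(26/5, 74)

alpha=26/5, beta=74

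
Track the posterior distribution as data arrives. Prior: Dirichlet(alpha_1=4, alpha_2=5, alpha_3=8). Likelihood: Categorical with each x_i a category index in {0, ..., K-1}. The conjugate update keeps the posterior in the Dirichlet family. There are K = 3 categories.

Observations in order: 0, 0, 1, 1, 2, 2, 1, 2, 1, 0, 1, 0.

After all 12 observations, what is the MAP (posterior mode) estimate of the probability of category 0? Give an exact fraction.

obs 1: x=0 → posterior Dirichlet(5, 5, 8)
obs 2: x=0 → posterior Dirichlet(6, 5, 8)
obs 3: x=1 → posterior Dirichlet(6, 6, 8)
obs 4: x=1 → posterior Dirichlet(6, 7, 8)
obs 5: x=2 → posterior Dirichlet(6, 7, 9)
obs 6: x=2 → posterior Dirichlet(6, 7, 10)
obs 7: x=1 → posterior Dirichlet(6, 8, 10)
obs 8: x=2 → posterior Dirichlet(6, 8, 11)
obs 9: x=1 → posterior Dirichlet(6, 9, 11)
obs 10: x=0 → posterior Dirichlet(7, 9, 11)
obs 11: x=1 → posterior Dirichlet(7, 10, 11)
obs 12: x=0 → posterior Dirichlet(8, 10, 11)

7/26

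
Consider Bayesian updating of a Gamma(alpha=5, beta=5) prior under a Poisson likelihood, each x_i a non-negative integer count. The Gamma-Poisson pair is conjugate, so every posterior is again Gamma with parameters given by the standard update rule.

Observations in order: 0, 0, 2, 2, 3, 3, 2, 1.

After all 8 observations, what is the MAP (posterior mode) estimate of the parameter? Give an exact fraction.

obs 1: x=0 → posterior Gamma(5, 6)
obs 2: x=0 → posterior Gamma(5, 7)
obs 3: x=2 → posterior Gamma(7, 8)
obs 4: x=2 → posterior Gamma(9, 9)
obs 5: x=3 → posterior Gamma(12, 10)
obs 6: x=3 → posterior Gamma(15, 11)
obs 7: x=2 → posterior Gamma(17, 12)
obs 8: x=1 → posterior Gamma(18, 13)

17/13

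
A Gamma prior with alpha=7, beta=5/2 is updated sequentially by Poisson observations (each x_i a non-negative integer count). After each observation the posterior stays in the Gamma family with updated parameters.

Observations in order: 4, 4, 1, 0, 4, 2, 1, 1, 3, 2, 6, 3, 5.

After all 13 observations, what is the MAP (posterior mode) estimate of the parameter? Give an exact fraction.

84/31

obs 1: x=4 → posterior Gamma(11, 7/2)
obs 2: x=4 → posterior Gamma(15, 9/2)
obs 3: x=1 → posterior Gamma(16, 11/2)
obs 4: x=0 → posterior Gamma(16, 13/2)
obs 5: x=4 → posterior Gamma(20, 15/2)
obs 6: x=2 → posterior Gamma(22, 17/2)
obs 7: x=1 → posterior Gamma(23, 19/2)
obs 8: x=1 → posterior Gamma(24, 21/2)
obs 9: x=3 → posterior Gamma(27, 23/2)
obs 10: x=2 → posterior Gamma(29, 25/2)
obs 11: x=6 → posterior Gamma(35, 27/2)
obs 12: x=3 → posterior Gamma(38, 29/2)
obs 13: x=5 → posterior Gamma(43, 31/2)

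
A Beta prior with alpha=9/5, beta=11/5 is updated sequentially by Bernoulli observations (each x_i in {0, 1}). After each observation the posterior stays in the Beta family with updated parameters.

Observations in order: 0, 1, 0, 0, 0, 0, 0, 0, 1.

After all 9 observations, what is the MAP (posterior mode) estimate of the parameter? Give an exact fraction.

obs 1: x=0 → posterior Beta(9/5, 16/5)
obs 2: x=1 → posterior Beta(14/5, 16/5)
obs 3: x=0 → posterior Beta(14/5, 21/5)
obs 4: x=0 → posterior Beta(14/5, 26/5)
obs 5: x=0 → posterior Beta(14/5, 31/5)
obs 6: x=0 → posterior Beta(14/5, 36/5)
obs 7: x=0 → posterior Beta(14/5, 41/5)
obs 8: x=0 → posterior Beta(14/5, 46/5)
obs 9: x=1 → posterior Beta(19/5, 46/5)

14/55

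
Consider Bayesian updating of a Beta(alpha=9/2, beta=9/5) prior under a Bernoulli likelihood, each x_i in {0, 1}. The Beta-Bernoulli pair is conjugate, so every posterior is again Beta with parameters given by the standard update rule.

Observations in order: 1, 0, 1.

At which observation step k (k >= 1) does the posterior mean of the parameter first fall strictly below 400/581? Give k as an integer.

obs 1: x=1 → posterior Beta(11/2, 9/5)
obs 2: x=0 → posterior Beta(11/2, 14/5)
obs 3: x=1 → posterior Beta(13/2, 14/5)

k = 2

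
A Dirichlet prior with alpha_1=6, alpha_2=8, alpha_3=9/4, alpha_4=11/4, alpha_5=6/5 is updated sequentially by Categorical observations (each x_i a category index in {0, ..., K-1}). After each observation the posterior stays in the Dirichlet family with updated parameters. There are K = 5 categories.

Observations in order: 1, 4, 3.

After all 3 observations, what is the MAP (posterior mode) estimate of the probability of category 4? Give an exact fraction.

obs 1: x=1 → posterior Dirichlet(6, 9, 9/4, 11/4, 6/5)
obs 2: x=4 → posterior Dirichlet(6, 9, 9/4, 11/4, 11/5)
obs 3: x=3 → posterior Dirichlet(6, 9, 9/4, 15/4, 11/5)

6/91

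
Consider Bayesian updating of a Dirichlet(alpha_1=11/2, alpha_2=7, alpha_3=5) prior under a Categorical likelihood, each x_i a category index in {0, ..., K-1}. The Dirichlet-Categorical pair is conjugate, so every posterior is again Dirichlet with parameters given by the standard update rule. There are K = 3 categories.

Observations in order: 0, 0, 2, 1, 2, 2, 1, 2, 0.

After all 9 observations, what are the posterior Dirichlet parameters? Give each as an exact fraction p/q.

obs 1: x=0 → posterior Dirichlet(13/2, 7, 5)
obs 2: x=0 → posterior Dirichlet(15/2, 7, 5)
obs 3: x=2 → posterior Dirichlet(15/2, 7, 6)
obs 4: x=1 → posterior Dirichlet(15/2, 8, 6)
obs 5: x=2 → posterior Dirichlet(15/2, 8, 7)
obs 6: x=2 → posterior Dirichlet(15/2, 8, 8)
obs 7: x=1 → posterior Dirichlet(15/2, 9, 8)
obs 8: x=2 → posterior Dirichlet(15/2, 9, 9)
obs 9: x=0 → posterior Dirichlet(17/2, 9, 9)

alpha_1=17/2, alpha_2=9, alpha_3=9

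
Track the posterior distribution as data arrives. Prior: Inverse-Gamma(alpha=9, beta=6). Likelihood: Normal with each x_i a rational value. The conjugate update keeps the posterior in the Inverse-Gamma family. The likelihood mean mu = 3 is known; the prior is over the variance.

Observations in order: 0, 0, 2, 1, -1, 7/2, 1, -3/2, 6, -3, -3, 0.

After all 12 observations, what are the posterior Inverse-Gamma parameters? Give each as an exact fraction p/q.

alpha=15, beta=331/4

obs 1: x=0 → posterior Inverse-Gamma(19/2, 21/2)
obs 2: x=0 → posterior Inverse-Gamma(10, 15)
obs 3: x=2 → posterior Inverse-Gamma(21/2, 31/2)
obs 4: x=1 → posterior Inverse-Gamma(11, 35/2)
obs 5: x=-1 → posterior Inverse-Gamma(23/2, 51/2)
obs 6: x=7/2 → posterior Inverse-Gamma(12, 205/8)
obs 7: x=1 → posterior Inverse-Gamma(25/2, 221/8)
obs 8: x=-3/2 → posterior Inverse-Gamma(13, 151/4)
obs 9: x=6 → posterior Inverse-Gamma(27/2, 169/4)
obs 10: x=-3 → posterior Inverse-Gamma(14, 241/4)
obs 11: x=-3 → posterior Inverse-Gamma(29/2, 313/4)
obs 12: x=0 → posterior Inverse-Gamma(15, 331/4)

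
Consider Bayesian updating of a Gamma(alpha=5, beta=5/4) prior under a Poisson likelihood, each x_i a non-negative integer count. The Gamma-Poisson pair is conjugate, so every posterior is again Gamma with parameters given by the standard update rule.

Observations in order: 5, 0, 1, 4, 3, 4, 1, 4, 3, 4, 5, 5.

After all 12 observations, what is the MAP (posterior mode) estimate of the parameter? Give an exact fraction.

obs 1: x=5 → posterior Gamma(10, 9/4)
obs 2: x=0 → posterior Gamma(10, 13/4)
obs 3: x=1 → posterior Gamma(11, 17/4)
obs 4: x=4 → posterior Gamma(15, 21/4)
obs 5: x=3 → posterior Gamma(18, 25/4)
obs 6: x=4 → posterior Gamma(22, 29/4)
obs 7: x=1 → posterior Gamma(23, 33/4)
obs 8: x=4 → posterior Gamma(27, 37/4)
obs 9: x=3 → posterior Gamma(30, 41/4)
obs 10: x=4 → posterior Gamma(34, 45/4)
obs 11: x=5 → posterior Gamma(39, 49/4)
obs 12: x=5 → posterior Gamma(44, 53/4)

172/53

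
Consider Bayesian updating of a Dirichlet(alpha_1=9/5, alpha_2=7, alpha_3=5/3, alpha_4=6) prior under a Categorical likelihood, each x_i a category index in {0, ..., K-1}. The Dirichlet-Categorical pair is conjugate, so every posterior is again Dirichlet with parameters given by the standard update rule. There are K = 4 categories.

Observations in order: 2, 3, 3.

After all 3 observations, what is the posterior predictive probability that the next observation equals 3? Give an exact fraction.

30/73

obs 1: x=2 → posterior Dirichlet(9/5, 7, 8/3, 6)
obs 2: x=3 → posterior Dirichlet(9/5, 7, 8/3, 7)
obs 3: x=3 → posterior Dirichlet(9/5, 7, 8/3, 8)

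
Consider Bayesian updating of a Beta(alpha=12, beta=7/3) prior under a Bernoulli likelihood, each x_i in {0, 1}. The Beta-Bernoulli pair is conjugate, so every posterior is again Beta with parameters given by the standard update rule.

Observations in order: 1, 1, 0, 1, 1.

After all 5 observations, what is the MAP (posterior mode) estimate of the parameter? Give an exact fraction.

45/52

obs 1: x=1 → posterior Beta(13, 7/3)
obs 2: x=1 → posterior Beta(14, 7/3)
obs 3: x=0 → posterior Beta(14, 10/3)
obs 4: x=1 → posterior Beta(15, 10/3)
obs 5: x=1 → posterior Beta(16, 10/3)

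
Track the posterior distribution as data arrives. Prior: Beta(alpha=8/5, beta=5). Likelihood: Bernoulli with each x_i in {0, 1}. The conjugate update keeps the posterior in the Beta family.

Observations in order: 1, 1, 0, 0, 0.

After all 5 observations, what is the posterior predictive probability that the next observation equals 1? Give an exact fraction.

9/29

obs 1: x=1 → posterior Beta(13/5, 5)
obs 2: x=1 → posterior Beta(18/5, 5)
obs 3: x=0 → posterior Beta(18/5, 6)
obs 4: x=0 → posterior Beta(18/5, 7)
obs 5: x=0 → posterior Beta(18/5, 8)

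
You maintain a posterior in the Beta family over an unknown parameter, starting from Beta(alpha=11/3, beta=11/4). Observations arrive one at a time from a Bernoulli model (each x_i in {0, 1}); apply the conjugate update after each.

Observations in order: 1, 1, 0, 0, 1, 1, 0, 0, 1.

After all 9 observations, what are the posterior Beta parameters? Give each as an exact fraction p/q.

alpha=26/3, beta=27/4

obs 1: x=1 → posterior Beta(14/3, 11/4)
obs 2: x=1 → posterior Beta(17/3, 11/4)
obs 3: x=0 → posterior Beta(17/3, 15/4)
obs 4: x=0 → posterior Beta(17/3, 19/4)
obs 5: x=1 → posterior Beta(20/3, 19/4)
obs 6: x=1 → posterior Beta(23/3, 19/4)
obs 7: x=0 → posterior Beta(23/3, 23/4)
obs 8: x=0 → posterior Beta(23/3, 27/4)
obs 9: x=1 → posterior Beta(26/3, 27/4)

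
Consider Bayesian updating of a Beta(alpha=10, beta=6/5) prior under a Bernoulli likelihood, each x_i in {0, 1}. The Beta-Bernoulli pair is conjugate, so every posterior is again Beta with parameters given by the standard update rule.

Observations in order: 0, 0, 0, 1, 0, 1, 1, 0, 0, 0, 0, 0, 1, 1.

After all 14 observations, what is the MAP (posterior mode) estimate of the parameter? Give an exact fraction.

obs 1: x=0 → posterior Beta(10, 11/5)
obs 2: x=0 → posterior Beta(10, 16/5)
obs 3: x=0 → posterior Beta(10, 21/5)
obs 4: x=1 → posterior Beta(11, 21/5)
obs 5: x=0 → posterior Beta(11, 26/5)
obs 6: x=1 → posterior Beta(12, 26/5)
obs 7: x=1 → posterior Beta(13, 26/5)
obs 8: x=0 → posterior Beta(13, 31/5)
obs 9: x=0 → posterior Beta(13, 36/5)
obs 10: x=0 → posterior Beta(13, 41/5)
obs 11: x=0 → posterior Beta(13, 46/5)
obs 12: x=0 → posterior Beta(13, 51/5)
obs 13: x=1 → posterior Beta(14, 51/5)
obs 14: x=1 → posterior Beta(15, 51/5)

35/58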